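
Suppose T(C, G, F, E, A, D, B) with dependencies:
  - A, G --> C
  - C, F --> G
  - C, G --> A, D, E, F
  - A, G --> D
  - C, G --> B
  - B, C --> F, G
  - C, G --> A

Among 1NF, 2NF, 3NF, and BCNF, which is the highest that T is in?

BCNF

Candidate keys: {A, G}, {B, C}, {C, F}, {C, G}. Prime attributes: {A, B, C, F, G}.
The left-hand side of every FD is a superkey, so BCNF is satisfied.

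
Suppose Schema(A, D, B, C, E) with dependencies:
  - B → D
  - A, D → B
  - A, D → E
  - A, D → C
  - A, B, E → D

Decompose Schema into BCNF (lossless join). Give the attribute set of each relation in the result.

{A, B, C, E}; {B, D}

Candidate keys of the original relation: {A, B}, {A, D}.
Within {A, B, C, D, E}: {B}⁺ ∩ {A, B, C, D, E} = {B, D}, not the whole set, so B → D violates BCNF; decompose into {B, D} and {A, B, C, E}.
{B, D}: every determinant is a superkey — BCNF.
{A, B, C, E}: every determinant is a superkey — BCNF.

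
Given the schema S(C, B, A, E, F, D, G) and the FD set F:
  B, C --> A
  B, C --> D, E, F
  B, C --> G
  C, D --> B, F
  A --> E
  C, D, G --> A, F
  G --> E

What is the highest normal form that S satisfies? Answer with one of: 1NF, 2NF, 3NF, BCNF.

2NF

Candidate keys: {B, C}, {C, D}. Prime attributes: {B, C, D}.
A --> E breaks BCNF: {A}⁺ = {A, E}, so {A} is not a superkey.
Because {E} is non-prime and the left side of A --> E is not a superkey, the relation is not in 3NF.
No proper subset of a key has a non-prime attribute in its closure, so there is no partial dependency; 2NF holds.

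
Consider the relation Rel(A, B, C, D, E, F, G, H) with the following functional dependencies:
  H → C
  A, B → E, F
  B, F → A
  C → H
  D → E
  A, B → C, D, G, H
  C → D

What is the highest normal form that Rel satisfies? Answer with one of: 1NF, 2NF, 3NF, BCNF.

Candidate keys: {A, B}, {B, F}. Prime attributes: {A, B, F}.
For H → C we have {H}⁺ = {C, D, E, H}; {H} is not a superkey, so BCNF fails.
Because {C} is non-prime and the left side of H → C is not a superkey, the relation is not in 3NF.
No proper subset of a key has a non-prime attribute in its closure, so there is no partial dependency; 2NF holds.

2NF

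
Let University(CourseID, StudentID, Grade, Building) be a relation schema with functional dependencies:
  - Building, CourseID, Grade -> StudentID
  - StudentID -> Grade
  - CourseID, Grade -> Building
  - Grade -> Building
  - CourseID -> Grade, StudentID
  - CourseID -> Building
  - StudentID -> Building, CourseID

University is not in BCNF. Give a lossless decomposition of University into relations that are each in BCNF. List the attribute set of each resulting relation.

{Building, Grade}; {CourseID, Grade, StudentID}

Candidate keys of the original relation: {CourseID}, {StudentID}.
{Building, CourseID, Grade, StudentID}: {Grade} determines {Building, Grade} here but is not a superkey — split on Grade -> Building, giving {Building, Grade} and {CourseID, Grade, StudentID}.
{Building, Grade} is in BCNF.
{CourseID, Grade, StudentID} is in BCNF.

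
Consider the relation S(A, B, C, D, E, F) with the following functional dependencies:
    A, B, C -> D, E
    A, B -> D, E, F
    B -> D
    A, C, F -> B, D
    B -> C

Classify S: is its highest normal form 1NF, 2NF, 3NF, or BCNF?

Candidate keys: {A, B}, {A, C, F}. Prime attributes: {A, B, C, F}.
B -> D breaks BCNF: {B}⁺ = {B, C, D}, so {B} is not a superkey.
B -> D has non-prime {D} on the right and a non-superkey on the left, so 3NF fails.
The proper key subset {B} of {A, B} determines non-prime {D}, so the relation is not even in 2NF.

1NF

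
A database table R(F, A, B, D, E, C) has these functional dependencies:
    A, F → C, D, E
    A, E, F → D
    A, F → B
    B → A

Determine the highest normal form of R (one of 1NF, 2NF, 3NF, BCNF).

Candidate keys: {A, F}, {B, F}. Prime attributes: {A, B, F}.
B → A: {B}⁺ = {A, B}, which is not all of the attributes, so the left side is not a superkey — BCNF is violated.
But every attribute on its right side ({A}) is prime, and the same holds for every other non-superkey FD, so 3NF still holds.

3NF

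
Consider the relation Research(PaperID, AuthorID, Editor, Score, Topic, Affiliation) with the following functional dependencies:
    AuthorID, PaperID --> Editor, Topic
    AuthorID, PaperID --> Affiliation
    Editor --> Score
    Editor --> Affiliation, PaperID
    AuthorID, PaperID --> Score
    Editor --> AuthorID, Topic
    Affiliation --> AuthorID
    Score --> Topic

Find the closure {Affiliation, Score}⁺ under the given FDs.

{Affiliation, AuthorID, Score, Topic}

Start with {Affiliation, Score}.
Affiliation --> AuthorID applies; add {AuthorID} → now {Affiliation, AuthorID, Score}.
Score --> Topic applies; add {Topic} → now {Affiliation, AuthorID, Score, Topic}.
No further FD applies.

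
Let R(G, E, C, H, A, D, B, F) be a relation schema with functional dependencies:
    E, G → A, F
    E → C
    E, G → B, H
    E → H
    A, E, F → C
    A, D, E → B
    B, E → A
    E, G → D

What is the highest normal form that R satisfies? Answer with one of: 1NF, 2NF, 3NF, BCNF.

1NF

Candidate key: {E, G}. Prime attributes: {E, G}.
E → C: {E}⁺ = {C, E, H}, which is not all of the attributes, so the left side is not a superkey — BCNF is violated.
E → C determines the non-prime attribute {C} from a non-superkey — 3NF is violated.
The proper key subset {E} of {E, G} determines non-prime {C, H}, so the relation is not even in 2NF.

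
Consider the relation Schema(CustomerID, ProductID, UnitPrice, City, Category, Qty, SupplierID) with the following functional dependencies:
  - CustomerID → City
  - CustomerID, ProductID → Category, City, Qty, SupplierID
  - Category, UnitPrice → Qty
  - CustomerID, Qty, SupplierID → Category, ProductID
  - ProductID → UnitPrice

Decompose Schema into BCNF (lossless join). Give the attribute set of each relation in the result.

Candidate keys of the original relation: {Category, CustomerID, SupplierID, UnitPrice}, {CustomerID, ProductID}, {CustomerID, Qty, SupplierID}.
Within {Category, City, CustomerID, ProductID, Qty, SupplierID, UnitPrice}: {CustomerID}⁺ ∩ {Category, City, CustomerID, ProductID, Qty, SupplierID, UnitPrice} = {City, CustomerID}, not the whole set, so CustomerID → City violates BCNF; decompose into {City, CustomerID} and {Category, CustomerID, ProductID, Qty, SupplierID, UnitPrice}.
{City, CustomerID}: every determinant is a superkey — BCNF.
Within {Category, CustomerID, ProductID, Qty, SupplierID, UnitPrice}: {Category, UnitPrice}⁺ ∩ {Category, CustomerID, ProductID, Qty, SupplierID, UnitPrice} = {Category, Qty, UnitPrice}, not the whole set, so Category, UnitPrice → Qty violates BCNF; decompose into {Category, Qty, UnitPrice} and {Category, CustomerID, ProductID, SupplierID, UnitPrice}.
{Category, Qty, UnitPrice}: every determinant is a superkey — BCNF.
Within {Category, CustomerID, ProductID, SupplierID, UnitPrice}: {ProductID}⁺ ∩ {Category, CustomerID, ProductID, SupplierID, UnitPrice} = {ProductID, UnitPrice}, not the whole set, so ProductID → UnitPrice violates BCNF; decompose into {ProductID, UnitPrice} and {Category, CustomerID, ProductID, SupplierID}.
{ProductID, UnitPrice}: every determinant is a superkey — BCNF.
{Category, CustomerID, ProductID, SupplierID}: every determinant is a superkey — BCNF.

{Category, CustomerID, ProductID, SupplierID}; {Category, Qty, UnitPrice}; {City, CustomerID}; {ProductID, UnitPrice}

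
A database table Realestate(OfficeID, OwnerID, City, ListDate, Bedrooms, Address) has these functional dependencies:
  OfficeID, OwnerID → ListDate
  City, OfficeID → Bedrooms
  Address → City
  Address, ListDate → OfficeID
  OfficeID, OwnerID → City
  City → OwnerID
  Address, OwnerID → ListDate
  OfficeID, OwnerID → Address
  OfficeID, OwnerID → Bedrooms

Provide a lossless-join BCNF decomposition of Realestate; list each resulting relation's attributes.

Candidate keys of the original relation: {Address}, {City, OfficeID}, {OfficeID, OwnerID}.
In {Address, Bedrooms, City, ListDate, OfficeID, OwnerID}, {City} is not a superkey ({City}⁺ restricted to this set is {City, OwnerID}), so split on City → OwnerID into {City, OwnerID} and {Address, Bedrooms, City, ListDate, OfficeID}.
{City, OwnerID}: every determinant is a superkey — BCNF.
{Address, Bedrooms, City, ListDate, OfficeID}: every determinant is a superkey — BCNF.

{Address, Bedrooms, City, ListDate, OfficeID}; {City, OwnerID}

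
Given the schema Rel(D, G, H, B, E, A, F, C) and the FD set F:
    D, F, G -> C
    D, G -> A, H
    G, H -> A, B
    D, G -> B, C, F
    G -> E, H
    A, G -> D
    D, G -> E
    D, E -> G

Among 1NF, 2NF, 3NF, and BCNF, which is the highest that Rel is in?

BCNF

Candidate keys: {D, E}, {G}. Prime attributes: {D, E, G}.
Every FD has a superkey on the left, so the relation is in BCNF.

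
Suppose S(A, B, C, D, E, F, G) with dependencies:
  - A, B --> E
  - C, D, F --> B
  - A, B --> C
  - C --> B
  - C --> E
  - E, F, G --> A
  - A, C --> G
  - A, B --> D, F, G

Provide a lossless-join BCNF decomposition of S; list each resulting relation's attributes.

Candidate keys of the original relation: {A, B}, {A, C}, {B, E, F, G}, {C, F, G}.
Within {A, B, C, D, E, F, G}: {C, D, F}⁺ ∩ {A, B, C, D, E, F, G} = {B, C, D, E, F}, not the whole set, so C, D, F --> B, E violates BCNF; decompose into {B, C, D, E, F} and {A, C, D, F, G}.
Within {B, C, D, E, F}: {C}⁺ ∩ {B, C, D, E, F} = {B, C, E}, not the whole set, so C --> B, E violates BCNF; decompose into {B, C, E} and {C, D, F}.
{B, C, E} is in BCNF.
{C, D, F} is in BCNF.
{A, C, D, F, G} is in BCNF.

{A, C, D, F, G}; {B, C, E}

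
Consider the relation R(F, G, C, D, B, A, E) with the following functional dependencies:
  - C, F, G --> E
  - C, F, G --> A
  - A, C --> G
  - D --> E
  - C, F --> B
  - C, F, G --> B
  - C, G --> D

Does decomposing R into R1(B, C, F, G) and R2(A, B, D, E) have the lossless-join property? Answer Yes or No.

The shared attributes are {B} and {B}⁺ = {B}.
The closure covers neither R1 nor R2 entirely; the join is not lossless.

No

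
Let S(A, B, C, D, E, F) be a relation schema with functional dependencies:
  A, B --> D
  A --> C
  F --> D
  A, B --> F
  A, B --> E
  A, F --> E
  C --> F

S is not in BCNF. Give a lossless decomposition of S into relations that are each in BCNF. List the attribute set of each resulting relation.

Candidate key of the original relation: {A, B}.
Within {A, B, C, D, E, F}: {A}⁺ ∩ {A, B, C, D, E, F} = {A, C, D, E, F}, not the whole set, so A --> C, D, E, F violates BCNF; decompose into {A, C, D, E, F} and {A, B}.
Within {A, C, D, E, F}: {F}⁺ ∩ {A, C, D, E, F} = {D, F}, not the whole set, so F --> D violates BCNF; decompose into {D, F} and {A, C, E, F}.
{D, F}: every determinant is a superkey — BCNF.
Within {A, C, E, F}: {C}⁺ ∩ {A, C, E, F} = {C, F}, not the whole set, so C --> F violates BCNF; decompose into {C, F} and {A, C, E}.
{C, F}: every determinant is a superkey — BCNF.
{A, C, E}: every determinant is a superkey — BCNF.
{A, B}: every determinant is a superkey — BCNF.

{A, B}; {A, C, E}; {C, F}; {D, F}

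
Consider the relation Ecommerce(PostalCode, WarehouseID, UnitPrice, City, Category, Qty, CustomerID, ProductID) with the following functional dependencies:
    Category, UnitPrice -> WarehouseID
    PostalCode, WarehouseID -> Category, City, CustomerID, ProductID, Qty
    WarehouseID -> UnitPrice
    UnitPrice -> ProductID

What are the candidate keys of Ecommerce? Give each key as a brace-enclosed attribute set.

Attributes never on any right-hand side: {PostalCode} — every candidate key must contain it.
Closure of {PostalCode, WarehouseID} is {Category, City, CustomerID, PostalCode, ProductID, Qty, UnitPrice, WarehouseID}, the whole schema; {PostalCode, WarehouseID} is a candidate key.
Closure of {Category, PostalCode, UnitPrice} is {Category, City, CustomerID, PostalCode, ProductID, Qty, UnitPrice, WarehouseID}, the whole schema; {Category, PostalCode, UnitPrice} is a candidate key.
Any other superkey properly contains one of these, so there are no further candidate keys.

{Category, PostalCode, UnitPrice}, {PostalCode, WarehouseID}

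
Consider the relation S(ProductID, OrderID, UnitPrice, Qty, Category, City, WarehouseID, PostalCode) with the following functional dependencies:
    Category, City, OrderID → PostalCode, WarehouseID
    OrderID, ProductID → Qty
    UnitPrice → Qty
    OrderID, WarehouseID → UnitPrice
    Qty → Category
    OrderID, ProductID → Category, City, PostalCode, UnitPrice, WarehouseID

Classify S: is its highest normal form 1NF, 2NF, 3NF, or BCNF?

2NF

Candidate key: {OrderID, ProductID}. Prime attributes: {OrderID, ProductID}.
Category, City, OrderID → PostalCode, WarehouseID: {Category, City, OrderID}⁺ = {Category, City, OrderID, PostalCode, Qty, UnitPrice, WarehouseID}, which is not all of the attributes, so the left side is not a superkey — BCNF is violated.
Category, City, OrderID → PostalCode, WarehouseID determines the non-prime attributes {PostalCode, WarehouseID} from a non-superkey — 3NF is violated.
Checking every proper subset of each key, none determines a non-prime attribute — 2NF is satisfied.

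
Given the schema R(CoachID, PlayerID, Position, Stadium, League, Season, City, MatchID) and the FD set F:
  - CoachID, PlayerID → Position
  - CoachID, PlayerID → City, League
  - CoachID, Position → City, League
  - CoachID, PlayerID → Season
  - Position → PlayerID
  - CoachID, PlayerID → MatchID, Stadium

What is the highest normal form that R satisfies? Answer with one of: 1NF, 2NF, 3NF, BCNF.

3NF

Candidate keys: {CoachID, PlayerID}, {CoachID, Position}. Prime attributes: {CoachID, PlayerID, Position}.
Position → PlayerID: {Position}⁺ = {PlayerID, Position}, which is not all of the attributes, so the left side is not a superkey — BCNF is violated.
Its right-hand attributes {PlayerID} are all prime, as are those of every other non-superkey FD — the relation is in 3NF.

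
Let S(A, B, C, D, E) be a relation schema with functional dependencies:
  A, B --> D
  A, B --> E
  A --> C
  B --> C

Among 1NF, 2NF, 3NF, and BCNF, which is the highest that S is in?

1NF

Candidate key: {A, B}. Prime attributes: {A, B}.
For A --> C we have {A}⁺ = {A, C}; {A} is not a superkey, so BCNF fails.
A --> C has non-prime {C} on the right and a non-superkey on the left, so 3NF fails.
Since {A} ⊂ {A, B} and {A}⁺ ⊇ {C} with {C} non-prime, there is a partial dependency; 2NF fails.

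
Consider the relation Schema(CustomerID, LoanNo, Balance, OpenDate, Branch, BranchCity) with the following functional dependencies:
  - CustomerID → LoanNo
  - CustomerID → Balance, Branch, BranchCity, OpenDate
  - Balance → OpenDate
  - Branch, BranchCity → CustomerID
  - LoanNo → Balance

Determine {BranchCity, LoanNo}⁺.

Start with {BranchCity, LoanNo}.
LoanNo → Balance applies; add {Balance} → now {Balance, BranchCity, LoanNo}.
Balance → OpenDate applies; add {OpenDate} → now {Balance, BranchCity, LoanNo, OpenDate}.
No further FD applies.

{Balance, BranchCity, LoanNo, OpenDate}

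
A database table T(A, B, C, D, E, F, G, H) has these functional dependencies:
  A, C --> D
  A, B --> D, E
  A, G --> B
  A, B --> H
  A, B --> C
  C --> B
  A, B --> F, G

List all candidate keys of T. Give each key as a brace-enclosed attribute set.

No FD produces {A}, so it must be in every candidate key.
{A, B}⁺ = {A, B, C, D, E, F, G, H}, which is every attribute, so {A, B} is a candidate key.
{A, C}⁺ = {A, B, C, D, E, F, G, H}, which is every attribute, so {A, C} is a candidate key.
{A, G}⁺ = {A, B, C, D, E, F, G, H}, which is every attribute, so {A, G} is a candidate key.
No proper subset of any of these is a key, and no other minimal superkey exists.

{A, B}, {A, C}, {A, G}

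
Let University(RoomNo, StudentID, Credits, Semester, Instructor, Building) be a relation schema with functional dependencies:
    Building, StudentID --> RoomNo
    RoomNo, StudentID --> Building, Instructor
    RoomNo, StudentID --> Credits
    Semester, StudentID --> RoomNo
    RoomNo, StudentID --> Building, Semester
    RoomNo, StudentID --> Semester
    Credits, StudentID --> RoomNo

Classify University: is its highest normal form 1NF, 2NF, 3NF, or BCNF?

Candidate keys: {Building, StudentID}, {Credits, StudentID}, {RoomNo, StudentID}, {Semester, StudentID}. Prime attributes: {Building, Credits, RoomNo, Semester, StudentID}.
Each dependency's left side is a superkey — BCNF holds.

BCNF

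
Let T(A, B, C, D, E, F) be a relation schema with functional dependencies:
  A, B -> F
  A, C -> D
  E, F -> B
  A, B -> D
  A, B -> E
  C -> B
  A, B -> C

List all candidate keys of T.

Attributes never on any right-hand side: {A} — every candidate key must contain it.
{A, B} is a candidate key since {A, B}⁺ = {A, B, C, D, E, F} covers every attribute.
{A, C} is a candidate key since {A, C}⁺ = {A, B, C, D, E, F} covers every attribute.
{A, E, F} is a candidate key since {A, E, F}⁺ = {A, B, C, D, E, F} covers every attribute.
Any other superkey properly contains one of these, so there are no further candidate keys.

{A, B}, {A, C}, {A, E, F}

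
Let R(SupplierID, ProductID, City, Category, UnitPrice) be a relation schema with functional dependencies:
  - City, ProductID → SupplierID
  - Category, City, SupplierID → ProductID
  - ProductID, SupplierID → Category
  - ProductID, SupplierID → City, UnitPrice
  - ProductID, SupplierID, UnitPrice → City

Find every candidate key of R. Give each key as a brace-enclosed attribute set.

{City, ProductID}⁺ = {Category, City, ProductID, SupplierID, UnitPrice}, which is every attribute, so {City, ProductID} is a candidate key.
{ProductID, SupplierID}⁺ = {Category, City, ProductID, SupplierID, UnitPrice}, which is every attribute, so {ProductID, SupplierID} is a candidate key.
{Category, City, SupplierID}⁺ = {Category, City, ProductID, SupplierID, UnitPrice}, which is every attribute, so {Category, City, SupplierID} is a candidate key.
Any other superkey properly contains one of these, so there are no further candidate keys.

{Category, City, SupplierID}, {City, ProductID}, {ProductID, SupplierID}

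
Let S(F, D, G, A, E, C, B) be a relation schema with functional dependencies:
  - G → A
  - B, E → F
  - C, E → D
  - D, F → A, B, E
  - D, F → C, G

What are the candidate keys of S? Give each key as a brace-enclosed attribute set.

{B, C, E}, {B, D, E}, {C, E, F}, {D, F}

{D, F}⁺ = {A, B, C, D, E, F, G}, which is every attribute, so {D, F} is a candidate key.
{B, C, E}⁺ = {A, B, C, D, E, F, G}, which is every attribute, so {B, C, E} is a candidate key.
{B, D, E}⁺ = {A, B, C, D, E, F, G}, which is every attribute, so {B, D, E} is a candidate key.
{C, E, F}⁺ = {A, B, C, D, E, F, G}, which is every attribute, so {C, E, F} is a candidate key.
These are minimal and exhaustive — every other superkey contains one of them.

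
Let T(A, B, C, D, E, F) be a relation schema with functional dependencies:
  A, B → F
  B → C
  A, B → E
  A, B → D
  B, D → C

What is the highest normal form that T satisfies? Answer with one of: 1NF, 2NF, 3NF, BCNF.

Candidate key: {A, B}. Prime attributes: {A, B}.
B → C: {B}⁺ = {B, C}, which is not all of the attributes, so the left side is not a superkey — BCNF is violated.
B → C has non-prime {C} on the right and a non-superkey on the left, so 3NF fails.
{B} is a proper subset of the key {A, B}, and {B}⁺ contains the non-prime attribute {C} — a partial dependency, so 2NF is violated.

1NF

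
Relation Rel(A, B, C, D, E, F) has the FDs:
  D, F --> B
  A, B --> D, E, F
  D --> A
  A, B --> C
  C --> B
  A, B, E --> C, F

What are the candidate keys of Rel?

Closure of {A, B} is {A, B, C, D, E, F}, the whole schema; {A, B} is a candidate key.
Closure of {A, C} is {A, B, C, D, E, F}, the whole schema; {A, C} is a candidate key.
Closure of {B, D} is {A, B, C, D, E, F}, the whole schema; {B, D} is a candidate key.
Closure of {C, D} is {A, B, C, D, E, F}, the whole schema; {C, D} is a candidate key.
Closure of {D, F} is {A, B, C, D, E, F}, the whole schema; {D, F} is a candidate key.
Any other superkey properly contains one of these, so there are no further candidate keys.

{A, B}, {A, C}, {B, D}, {C, D}, {D, F}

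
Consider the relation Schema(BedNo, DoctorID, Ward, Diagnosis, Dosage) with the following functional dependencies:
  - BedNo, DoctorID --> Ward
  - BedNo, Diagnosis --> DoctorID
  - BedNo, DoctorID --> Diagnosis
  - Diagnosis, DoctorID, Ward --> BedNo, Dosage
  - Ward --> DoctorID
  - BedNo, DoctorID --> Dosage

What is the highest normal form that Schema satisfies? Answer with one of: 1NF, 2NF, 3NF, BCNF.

Candidate keys: {BedNo, Diagnosis}, {BedNo, DoctorID}, {BedNo, Ward}, {Diagnosis, Ward}. Prime attributes: {BedNo, Diagnosis, DoctorID, Ward}.
Ward --> DoctorID: {Ward}⁺ = {DoctorID, Ward}, which is not all of the attributes, so the left side is not a superkey — BCNF is violated.
But every attribute on its right side ({DoctorID}) is prime, and the same holds for every other non-superkey FD, so 3NF still holds.

3NF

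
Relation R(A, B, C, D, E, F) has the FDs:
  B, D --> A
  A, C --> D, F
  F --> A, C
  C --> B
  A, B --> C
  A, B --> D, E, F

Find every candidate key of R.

{A, B}, {A, C}, {B, D}, {C, D}, {F}

{F}⁺ = {A, B, C, D, E, F} — all of the relation — so {F} is a candidate key.
{A, B}⁺ = {A, B, C, D, E, F} — all of the relation — so {A, B} is a candidate key.
{A, C}⁺ = {A, B, C, D, E, F} — all of the relation — so {A, C} is a candidate key.
{B, D}⁺ = {A, B, C, D, E, F} — all of the relation — so {B, D} is a candidate key.
{C, D}⁺ = {A, B, C, D, E, F} — all of the relation — so {C, D} is a candidate key.
Any other superkey properly contains one of these, so there are no further candidate keys.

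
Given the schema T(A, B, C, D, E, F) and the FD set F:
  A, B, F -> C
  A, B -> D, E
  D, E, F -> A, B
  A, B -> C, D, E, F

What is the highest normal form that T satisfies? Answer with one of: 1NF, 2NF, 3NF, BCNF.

Candidate keys: {A, B}, {D, E, F}. Prime attributes: {A, B, D, E, F}.
The left-hand side of every FD is a superkey, so BCNF is satisfied.

BCNF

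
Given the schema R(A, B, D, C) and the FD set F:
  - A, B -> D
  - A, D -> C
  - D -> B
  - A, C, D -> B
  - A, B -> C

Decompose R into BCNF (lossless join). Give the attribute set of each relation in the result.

Candidate keys of the original relation: {A, B}, {A, D}.
In {A, B, C, D}, {D} is not a superkey ({D}⁺ restricted to this set is {B, D}), so split on D -> B into {B, D} and {A, C, D}.
{B, D}: every determinant is a superkey — BCNF.
{A, C, D}: every determinant is a superkey — BCNF.

{A, C, D}; {B, D}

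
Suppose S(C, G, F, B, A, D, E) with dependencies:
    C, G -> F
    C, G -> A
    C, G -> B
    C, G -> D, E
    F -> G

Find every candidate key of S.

No FD produces {C}, so it must be in every candidate key.
{C, F} is a candidate key since {C, F}⁺ = {A, B, C, D, E, F, G} covers every attribute.
{C, G} is a candidate key since {C, G}⁺ = {A, B, C, D, E, F, G} covers every attribute.
These are minimal and exhaustive — every other superkey contains one of them.

{C, F}, {C, G}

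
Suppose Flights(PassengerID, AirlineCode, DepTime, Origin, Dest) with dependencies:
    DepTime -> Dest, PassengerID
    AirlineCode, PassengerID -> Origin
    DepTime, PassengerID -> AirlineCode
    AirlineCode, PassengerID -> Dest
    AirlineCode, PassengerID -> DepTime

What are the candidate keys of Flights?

{AirlineCode, PassengerID}, {DepTime}

Closure of {DepTime} is {AirlineCode, DepTime, Dest, Origin, PassengerID}, the whole schema; {DepTime} is a candidate key.
Closure of {AirlineCode, PassengerID} is {AirlineCode, DepTime, Dest, Origin, PassengerID}, the whole schema; {AirlineCode, PassengerID} is a candidate key.
Any other superkey properly contains one of these, so there are no further candidate keys.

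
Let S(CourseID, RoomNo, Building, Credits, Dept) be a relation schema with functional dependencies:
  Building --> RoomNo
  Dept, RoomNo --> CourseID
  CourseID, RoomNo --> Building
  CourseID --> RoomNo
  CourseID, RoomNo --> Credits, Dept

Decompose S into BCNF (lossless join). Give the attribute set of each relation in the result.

Candidate keys of the original relation: {Building, Dept}, {CourseID}, {Dept, RoomNo}.
Within {Building, CourseID, Credits, Dept, RoomNo}: {Building}⁺ ∩ {Building, CourseID, Credits, Dept, RoomNo} = {Building, RoomNo}, not the whole set, so Building --> RoomNo violates BCNF; decompose into {Building, RoomNo} and {Building, CourseID, Credits, Dept}.
{Building, RoomNo} has no BCNF violation.
{Building, CourseID, Credits, Dept} has no BCNF violation.

{Building, CourseID, Credits, Dept}; {Building, RoomNo}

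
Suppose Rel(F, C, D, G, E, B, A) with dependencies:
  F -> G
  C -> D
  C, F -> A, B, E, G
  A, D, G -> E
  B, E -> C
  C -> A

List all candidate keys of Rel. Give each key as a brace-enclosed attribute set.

{A, B, D, F}, {B, E, F}, {C, F}

{F} never appears on the right of any FD, so every key must include it.
{C, F} is a candidate key since {C, F}⁺ = {A, B, C, D, E, F, G} covers every attribute.
{B, E, F} is a candidate key since {B, E, F}⁺ = {A, B, C, D, E, F, G} covers every attribute.
{A, B, D, F} is a candidate key since {A, B, D, F}⁺ = {A, B, C, D, E, F, G} covers every attribute.
No proper subset of any of these is a key, and no other minimal superkey exists.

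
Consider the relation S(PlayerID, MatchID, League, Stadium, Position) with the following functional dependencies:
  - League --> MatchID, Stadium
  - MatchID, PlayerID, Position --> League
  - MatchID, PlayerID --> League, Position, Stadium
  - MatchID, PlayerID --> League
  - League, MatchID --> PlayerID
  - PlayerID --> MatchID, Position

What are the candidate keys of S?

{League}, {PlayerID}

{League} is a candidate key since {League}⁺ = {League, MatchID, PlayerID, Position, Stadium} covers every attribute.
{PlayerID} is a candidate key since {PlayerID}⁺ = {League, MatchID, PlayerID, Position, Stadium} covers every attribute.
Any other superkey properly contains one of these, so there are no further candidate keys.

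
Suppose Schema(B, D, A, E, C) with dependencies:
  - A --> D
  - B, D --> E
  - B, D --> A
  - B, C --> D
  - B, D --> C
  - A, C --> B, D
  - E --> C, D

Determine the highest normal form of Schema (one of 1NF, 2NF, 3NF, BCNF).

Candidate keys: {A, B}, {A, C}, {A, E}, {B, C}, {B, D}, {B, E}. Prime attributes: {A, B, C, D, E}.
A --> D: {A}⁺ = {A, D}, which is not all of the attributes, so the left side is not a superkey — BCNF is violated.
Since {D} ⊆ prime attributes and every other non-superkey FD also has a prime right side, the schema is in 3NF.

3NF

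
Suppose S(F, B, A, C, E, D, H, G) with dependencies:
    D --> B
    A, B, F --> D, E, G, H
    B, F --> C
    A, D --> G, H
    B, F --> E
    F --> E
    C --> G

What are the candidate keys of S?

No FD produces {A, F}, so they must be in every candidate key.
{A, B, F} is a candidate key since {A, B, F}⁺ = {A, B, C, D, E, F, G, H} covers every attribute.
{A, D, F} is a candidate key since {A, D, F}⁺ = {A, B, C, D, E, F, G, H} covers every attribute.
Any other superkey properly contains one of these, so there are no further candidate keys.

{A, B, F}, {A, D, F}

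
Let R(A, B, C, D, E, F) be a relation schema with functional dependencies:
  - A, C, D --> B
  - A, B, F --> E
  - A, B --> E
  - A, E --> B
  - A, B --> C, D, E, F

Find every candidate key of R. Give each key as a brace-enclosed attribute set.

No FD produces {A}, so it must be in every candidate key.
{A, B}⁺ = {A, B, C, D, E, F} — all of the relation — so {A, B} is a candidate key.
{A, E}⁺ = {A, B, C, D, E, F} — all of the relation — so {A, E} is a candidate key.
{A, C, D}⁺ = {A, B, C, D, E, F} — all of the relation — so {A, C, D} is a candidate key.
These are minimal and exhaustive — every other superkey contains one of them.

{A, B}, {A, C, D}, {A, E}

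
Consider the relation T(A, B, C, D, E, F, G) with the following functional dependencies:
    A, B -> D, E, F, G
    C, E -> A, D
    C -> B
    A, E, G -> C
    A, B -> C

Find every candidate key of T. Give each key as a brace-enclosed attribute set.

{A, B}, {A, C}, {A, E, G}, {C, E}

Closure of {A, B} is {A, B, C, D, E, F, G}, the whole schema; {A, B} is a candidate key.
Closure of {A, C} is {A, B, C, D, E, F, G}, the whole schema; {A, C} is a candidate key.
Closure of {C, E} is {A, B, C, D, E, F, G}, the whole schema; {C, E} is a candidate key.
Closure of {A, E, G} is {A, B, C, D, E, F, G}, the whole schema; {A, E, G} is a candidate key.
No proper subset of any of these is a key, and no other minimal superkey exists.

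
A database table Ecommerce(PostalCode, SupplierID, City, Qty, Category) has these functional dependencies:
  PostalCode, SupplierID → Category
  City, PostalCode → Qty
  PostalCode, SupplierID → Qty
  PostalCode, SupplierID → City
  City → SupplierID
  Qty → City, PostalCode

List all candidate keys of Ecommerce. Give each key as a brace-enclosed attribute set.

{City, PostalCode}, {PostalCode, SupplierID}, {Qty}

{Qty}⁺ = {Category, City, PostalCode, Qty, SupplierID} — all of the relation — so {Qty} is a candidate key.
{City, PostalCode}⁺ = {Category, City, PostalCode, Qty, SupplierID} — all of the relation — so {City, PostalCode} is a candidate key.
{PostalCode, SupplierID}⁺ = {Category, City, PostalCode, Qty, SupplierID} — all of the relation — so {PostalCode, SupplierID} is a candidate key.
These are minimal and exhaustive — every other superkey contains one of them.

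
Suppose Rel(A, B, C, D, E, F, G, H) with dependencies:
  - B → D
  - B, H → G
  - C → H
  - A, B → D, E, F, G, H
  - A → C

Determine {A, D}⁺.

{A, C, D, H}

Start with {A, D}.
A → C applies; add {C} → now {A, C, D}.
C → H applies; add {H} → now {A, C, D, H}.
No further FD applies.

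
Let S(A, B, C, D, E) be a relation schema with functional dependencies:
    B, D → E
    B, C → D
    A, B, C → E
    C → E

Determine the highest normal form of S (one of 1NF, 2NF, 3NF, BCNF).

Candidate key: {A, B, C}. Prime attributes: {A, B, C}.
For B, D → E we have {B, D}⁺ = {B, D, E}; {B, D} is not a superkey, so BCNF fails.
B, D → E has non-prime {E} on the right and a non-superkey on the left, so 3NF fails.
{C} is a proper subset of the key {A, B, C}, and {C}⁺ contains the non-prime attribute {E} — a partial dependency, so 2NF is violated.

1NF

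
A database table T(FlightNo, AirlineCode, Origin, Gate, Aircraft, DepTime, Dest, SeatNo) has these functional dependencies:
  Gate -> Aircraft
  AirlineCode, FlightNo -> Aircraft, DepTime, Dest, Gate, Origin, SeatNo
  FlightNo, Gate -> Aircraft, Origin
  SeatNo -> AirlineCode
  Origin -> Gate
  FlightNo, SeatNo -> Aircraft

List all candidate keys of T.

{FlightNo} never appears on the right of any FD, so every key must include it.
{AirlineCode, FlightNo}⁺ = {Aircraft, AirlineCode, DepTime, Dest, FlightNo, Gate, Origin, SeatNo}, which is every attribute, so {AirlineCode, FlightNo} is a candidate key.
{FlightNo, SeatNo}⁺ = {Aircraft, AirlineCode, DepTime, Dest, FlightNo, Gate, Origin, SeatNo}, which is every attribute, so {FlightNo, SeatNo} is a candidate key.
Any other superkey properly contains one of these, so there are no further candidate keys.

{AirlineCode, FlightNo}, {FlightNo, SeatNo}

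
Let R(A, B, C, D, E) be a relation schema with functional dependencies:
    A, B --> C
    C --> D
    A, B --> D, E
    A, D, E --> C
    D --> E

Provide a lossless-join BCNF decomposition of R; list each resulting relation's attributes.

{A, B, C}; {C, D}; {D, E}

Candidate key of the original relation: {A, B}.
Within {A, B, C, D, E}: {C}⁺ ∩ {A, B, C, D, E} = {C, D, E}, not the whole set, so C --> D, E violates BCNF; decompose into {C, D, E} and {A, B, C}.
Within {C, D, E}: {D}⁺ ∩ {C, D, E} = {D, E}, not the whole set, so D --> E violates BCNF; decompose into {D, E} and {C, D}.
{D, E} has no BCNF violation.
{C, D} has no BCNF violation.
{A, B, C} has no BCNF violation.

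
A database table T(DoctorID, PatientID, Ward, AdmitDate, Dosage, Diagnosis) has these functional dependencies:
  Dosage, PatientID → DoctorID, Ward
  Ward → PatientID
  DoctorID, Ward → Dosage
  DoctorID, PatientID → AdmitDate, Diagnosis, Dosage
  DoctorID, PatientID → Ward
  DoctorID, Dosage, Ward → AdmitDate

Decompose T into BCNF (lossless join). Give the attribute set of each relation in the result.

Candidate keys of the original relation: {DoctorID, PatientID}, {DoctorID, Ward}, {Dosage, PatientID}, {Dosage, Ward}.
Within {AdmitDate, Diagnosis, DoctorID, Dosage, PatientID, Ward}: {Ward}⁺ ∩ {AdmitDate, Diagnosis, DoctorID, Dosage, PatientID, Ward} = {PatientID, Ward}, not the whole set, so Ward → PatientID violates BCNF; decompose into {PatientID, Ward} and {AdmitDate, Diagnosis, DoctorID, Dosage, Ward}.
{PatientID, Ward}: every determinant is a superkey — BCNF.
{AdmitDate, Diagnosis, DoctorID, Dosage, Ward}: every determinant is a superkey — BCNF.

{AdmitDate, Diagnosis, DoctorID, Dosage, Ward}; {PatientID, Ward}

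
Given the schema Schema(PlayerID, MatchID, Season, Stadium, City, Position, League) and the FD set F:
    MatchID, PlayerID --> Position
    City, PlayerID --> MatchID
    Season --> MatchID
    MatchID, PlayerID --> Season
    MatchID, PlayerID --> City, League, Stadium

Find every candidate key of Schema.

{PlayerID} never appears on the right of any FD, so every key must include it.
{City, PlayerID}⁺ = {City, League, MatchID, PlayerID, Position, Season, Stadium} — all of the relation — so {City, PlayerID} is a candidate key.
{MatchID, PlayerID}⁺ = {City, League, MatchID, PlayerID, Position, Season, Stadium} — all of the relation — so {MatchID, PlayerID} is a candidate key.
{PlayerID, Season}⁺ = {City, League, MatchID, PlayerID, Position, Season, Stadium} — all of the relation — so {PlayerID, Season} is a candidate key.
These are minimal and exhaustive — every other superkey contains one of them.

{City, PlayerID}, {MatchID, PlayerID}, {PlayerID, Season}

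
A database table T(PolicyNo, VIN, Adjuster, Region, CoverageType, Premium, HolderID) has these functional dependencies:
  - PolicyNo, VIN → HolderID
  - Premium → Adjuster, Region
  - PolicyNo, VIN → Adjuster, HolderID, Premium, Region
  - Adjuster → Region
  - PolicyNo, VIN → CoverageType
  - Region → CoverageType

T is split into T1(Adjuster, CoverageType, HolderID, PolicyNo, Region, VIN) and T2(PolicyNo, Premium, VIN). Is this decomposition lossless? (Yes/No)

Yes

T1 ∩ T2 = {PolicyNo, VIN}; its closure under F is {Adjuster, CoverageType, HolderID, PolicyNo, Premium, Region, VIN}.
Since T1 ⊆ {Adjuster, CoverageType, HolderID, PolicyNo, Premium, Region, VIN}, the intersection is a superkey of T1; the decomposition is lossless.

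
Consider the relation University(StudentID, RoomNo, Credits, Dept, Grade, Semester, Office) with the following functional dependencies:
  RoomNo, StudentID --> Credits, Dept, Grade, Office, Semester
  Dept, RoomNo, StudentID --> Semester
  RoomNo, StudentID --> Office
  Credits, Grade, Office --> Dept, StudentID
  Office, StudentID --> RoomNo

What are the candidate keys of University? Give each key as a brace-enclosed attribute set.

{Credits, Grade, Office}, {Office, StudentID}, {RoomNo, StudentID}

Closure of {Office, StudentID} is {Credits, Dept, Grade, Office, RoomNo, Semester, StudentID}, the whole schema; {Office, StudentID} is a candidate key.
Closure of {RoomNo, StudentID} is {Credits, Dept, Grade, Office, RoomNo, Semester, StudentID}, the whole schema; {RoomNo, StudentID} is a candidate key.
Closure of {Credits, Grade, Office} is {Credits, Dept, Grade, Office, RoomNo, Semester, StudentID}, the whole schema; {Credits, Grade, Office} is a candidate key.
These are minimal and exhaustive — every other superkey contains one of them.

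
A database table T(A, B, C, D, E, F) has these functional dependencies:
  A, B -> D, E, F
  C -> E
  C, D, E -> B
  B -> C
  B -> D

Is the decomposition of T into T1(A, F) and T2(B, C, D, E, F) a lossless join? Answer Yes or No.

No

The shared attributes are {F} and {F}⁺ = {F}.
T1 ⊄ {F} and T2 ⊄ {F}, so the split is lossy.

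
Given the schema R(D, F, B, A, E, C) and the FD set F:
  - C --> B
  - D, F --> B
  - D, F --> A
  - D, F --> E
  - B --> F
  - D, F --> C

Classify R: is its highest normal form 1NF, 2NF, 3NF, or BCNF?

Candidate keys: {B, D}, {C, D}, {D, F}. Prime attributes: {B, C, D, F}.
C --> B: {C}⁺ = {B, C, F}, which is not all of the attributes, so the left side is not a superkey — BCNF is violated.
Since {B} ⊆ prime attributes and every other non-superkey FD also has a prime right side, the schema is in 3NF.

3NF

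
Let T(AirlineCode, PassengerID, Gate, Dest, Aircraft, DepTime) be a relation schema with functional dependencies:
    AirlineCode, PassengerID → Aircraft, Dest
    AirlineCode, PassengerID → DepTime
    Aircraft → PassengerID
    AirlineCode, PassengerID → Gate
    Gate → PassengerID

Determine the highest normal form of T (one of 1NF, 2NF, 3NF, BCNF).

Candidate keys: {Aircraft, AirlineCode}, {AirlineCode, Gate}, {AirlineCode, PassengerID}. Prime attributes: {Aircraft, AirlineCode, Gate, PassengerID}.
For Aircraft → PassengerID we have {Aircraft}⁺ = {Aircraft, PassengerID}; {Aircraft} is not a superkey, so BCNF fails.
Its right-hand attributes {PassengerID} are all prime, as are those of every other non-superkey FD — the relation is in 3NF.

3NF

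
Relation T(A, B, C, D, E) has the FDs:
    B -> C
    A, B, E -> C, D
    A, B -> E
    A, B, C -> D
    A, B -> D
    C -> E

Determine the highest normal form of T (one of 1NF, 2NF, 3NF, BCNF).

Candidate key: {A, B}. Prime attributes: {A, B}.
For B -> C we have {B}⁺ = {B, C, E}; {B} is not a superkey, so BCNF fails.
Because {C} is non-prime and the left side of B -> C is not a superkey, the relation is not in 3NF.
{B} is a proper subset of the key {A, B}, and {B}⁺ contains the non-prime attributes {C, E} — a partial dependency, so 2NF is violated.

1NF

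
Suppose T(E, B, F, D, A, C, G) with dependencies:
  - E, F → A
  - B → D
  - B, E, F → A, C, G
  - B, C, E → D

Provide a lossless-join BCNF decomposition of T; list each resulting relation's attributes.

{A, E, F}; {B, C, E, F, G}; {B, D}

Candidate key of the original relation: {B, E, F}.
In {A, B, C, D, E, F, G}, {E, F} is not a superkey ({E, F}⁺ restricted to this set is {A, E, F}), so split on E, F → A into {A, E, F} and {B, C, D, E, F, G}.
{A, E, F}: every determinant is a superkey — BCNF.
In {B, C, D, E, F, G}, {B} is not a superkey ({B}⁺ restricted to this set is {B, D}), so split on B → D into {B, D} and {B, C, E, F, G}.
{B, D}: every determinant is a superkey — BCNF.
{B, C, E, F, G}: every determinant is a superkey — BCNF.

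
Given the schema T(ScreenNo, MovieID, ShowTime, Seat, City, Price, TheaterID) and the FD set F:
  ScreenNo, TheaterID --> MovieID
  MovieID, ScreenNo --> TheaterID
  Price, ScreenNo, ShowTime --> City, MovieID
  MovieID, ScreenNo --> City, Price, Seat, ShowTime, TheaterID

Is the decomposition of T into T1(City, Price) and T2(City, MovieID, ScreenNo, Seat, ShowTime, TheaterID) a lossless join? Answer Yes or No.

No

T1 ∩ T2 = {City}; its closure under F is {City}.
Neither T1 nor T2 is contained in that closure, so the decomposition is lossy.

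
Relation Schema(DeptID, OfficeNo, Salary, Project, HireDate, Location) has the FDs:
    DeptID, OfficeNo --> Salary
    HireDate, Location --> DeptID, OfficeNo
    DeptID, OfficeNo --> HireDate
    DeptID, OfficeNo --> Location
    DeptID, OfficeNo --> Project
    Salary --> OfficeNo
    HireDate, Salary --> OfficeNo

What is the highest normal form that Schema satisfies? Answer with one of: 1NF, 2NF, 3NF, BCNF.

Candidate keys: {DeptID, OfficeNo}, {DeptID, Salary}, {HireDate, Location}. Prime attributes: {DeptID, HireDate, Location, OfficeNo, Salary}.
Salary --> OfficeNo: {Salary}⁺ = {OfficeNo, Salary}, which is not all of the attributes, so the left side is not a superkey — BCNF is violated.
But every attribute on its right side ({OfficeNo}) is prime, and the same holds for every other non-superkey FD, so 3NF still holds.

3NF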